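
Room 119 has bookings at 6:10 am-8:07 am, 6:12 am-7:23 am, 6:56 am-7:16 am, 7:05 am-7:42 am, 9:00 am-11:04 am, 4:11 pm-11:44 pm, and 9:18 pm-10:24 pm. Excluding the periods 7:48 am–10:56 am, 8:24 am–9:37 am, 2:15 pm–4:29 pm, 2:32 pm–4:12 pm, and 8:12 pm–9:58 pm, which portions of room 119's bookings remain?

6:10 am–7:48 am, 10:56 am–11:04 am, 4:29 pm–8:12 pm, 9:58 pm–11:44 pm

A, merged: 6:10 am–8:07 am, 9:00 am–11:04 am, 4:11 pm–11:44 pm.
B, merged: 7:48 am–10:56 am, 2:15 pm–4:29 pm, 8:12 pm–9:58 pm.
6:10 am–8:07 am with B removed leaves 6:10 am–7:48 am.
9:00 am–11:04 am with B removed leaves 10:56 am–11:04 am.
4:11 pm–11:44 pm with B removed leaves 4:29 pm–8:12 pm, 9:58 pm–11:44 pm.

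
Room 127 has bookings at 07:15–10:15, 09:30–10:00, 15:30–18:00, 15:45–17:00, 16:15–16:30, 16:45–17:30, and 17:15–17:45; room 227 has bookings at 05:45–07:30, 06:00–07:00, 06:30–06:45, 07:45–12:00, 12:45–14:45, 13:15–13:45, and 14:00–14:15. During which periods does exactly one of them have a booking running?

Merge the first list: 07:15-10:15, 15:30-18:00.
Merge the second list: 05:45-07:30, 07:45-12:00, 12:45-14:45.
A \ B = 07:30-07:45, 15:30-18:00.
B \ A = 05:45-07:15, 10:15-12:00, 12:45-14:45.
Union of the two gives the symmetric difference.

05:45-07:15, 07:30-07:45, 10:15-12:00, 12:45-14:45, 15:30-18:00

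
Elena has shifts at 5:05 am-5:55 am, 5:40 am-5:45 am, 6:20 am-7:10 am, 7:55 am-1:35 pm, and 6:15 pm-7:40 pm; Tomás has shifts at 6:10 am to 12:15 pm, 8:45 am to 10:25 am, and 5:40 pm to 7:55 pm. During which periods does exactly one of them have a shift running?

First set merges to 5:05 am-5:55 am, 6:20 am-7:10 am, 7:55 am-1:35 pm, 6:15 pm-7:40 pm.
Second set merges to 6:10 am-12:15 pm, 5:40 pm-7:55 pm.
Only in the first: 5:05 am-5:55 am, 12:15 pm-1:35 pm.
Only in the second: 6:10 am-6:20 am, 7:10 am-7:55 am, 5:40 pm-6:15 pm, 7:40 pm-7:55 pm.
Together these are the periods covered by exactly one.

5:05 am-5:55 am, 6:10 am-6:20 am, 7:10 am-7:55 am, 12:15 pm-1:35 pm, 5:40 pm-6:15 pm, 7:40 pm-7:55 pm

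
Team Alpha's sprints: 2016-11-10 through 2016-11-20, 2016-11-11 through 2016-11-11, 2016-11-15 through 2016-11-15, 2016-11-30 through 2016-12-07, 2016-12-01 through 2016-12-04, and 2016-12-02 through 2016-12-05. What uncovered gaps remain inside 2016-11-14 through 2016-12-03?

Covered (merged): 2016-11-10 through 2016-11-20, 2016-11-30 through 2016-12-07.
Gaps within 2016-11-14 through 2016-12-03: 2016-11-21 through 2016-11-29.

2016-11-21 through 2016-11-29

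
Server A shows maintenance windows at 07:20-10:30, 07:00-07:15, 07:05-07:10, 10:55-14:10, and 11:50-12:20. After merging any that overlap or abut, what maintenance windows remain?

07:00–07:15, 07:20–10:30, 10:55–14:10

Sort by start: 07:00–07:15, 07:05–07:10, 07:20–10:30, 10:55–14:10, 11:50–12:20.
07:05–07:10 overlaps/touches 07:00–07:15 → extend to 07:00–07:15.
07:20–10:30 is disjoint → start new block.
10:55–14:10 is disjoint → start new block.
11:50–12:20 overlaps/touches 10:55–14:10 → extend to 10:55–14:10.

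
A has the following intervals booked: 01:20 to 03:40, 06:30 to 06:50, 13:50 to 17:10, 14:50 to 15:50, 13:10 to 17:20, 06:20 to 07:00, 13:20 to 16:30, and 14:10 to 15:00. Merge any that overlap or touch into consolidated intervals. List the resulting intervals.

01:20-03:40, 06:20-07:00, 13:10-17:20

Sort by start: 01:20-03:40, 06:20-07:00, 06:30-06:50, 13:10-17:20, 13:20-16:30, 13:50-17:10, 14:10-15:00, 14:50-15:50.
06:20-07:00 is disjoint → start new block.
06:30-06:50 overlaps/touches 06:20-07:00 → extend to 06:20-07:00.
13:10-17:20 is disjoint → start new block.
13:20-16:30 overlaps/touches 13:10-17:20 → extend to 13:10-17:20.
13:50-17:10 overlaps/touches 13:10-17:20 → extend to 13:10-17:20.
14:10-15:00 overlaps/touches 13:10-17:20 → extend to 13:10-17:20.
14:50-15:50 overlaps/touches 13:10-17:20 → extend to 13:10-17:20.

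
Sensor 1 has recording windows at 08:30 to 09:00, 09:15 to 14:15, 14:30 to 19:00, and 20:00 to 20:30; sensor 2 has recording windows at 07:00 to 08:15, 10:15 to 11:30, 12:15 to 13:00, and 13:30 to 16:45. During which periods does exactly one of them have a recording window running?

A but not B: 08:30–09:00, 09:15–10:15, 11:30–12:15, 13:00–13:30, 16:45–19:00, 20:00–20:30.
B but not A: 07:00–08:15, 14:15–14:30.
Combining gives A △ B.

07:00–08:15, 08:30–09:00, 09:15–10:15, 11:30–12:15, 13:00–13:30, 14:15–14:30, 16:45–19:00, 20:00–20:30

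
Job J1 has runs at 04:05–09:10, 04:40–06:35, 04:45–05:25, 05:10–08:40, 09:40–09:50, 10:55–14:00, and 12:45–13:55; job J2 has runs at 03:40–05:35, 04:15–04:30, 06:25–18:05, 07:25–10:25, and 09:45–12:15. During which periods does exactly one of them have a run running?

A, merged: 04:05–09:10, 09:40–09:50, 10:55–14:00.
B, merged: 03:40–05:35, 06:25–18:05.
Only in the first: 05:35–06:25.
Only in the second: 03:40–04:05, 09:10–09:40, 09:50–10:55, 14:00–18:05.
Together these are the periods covered by exactly one.

03:40–04:05, 05:35–06:25, 09:10–09:40, 09:50–10:55, 14:00–18:05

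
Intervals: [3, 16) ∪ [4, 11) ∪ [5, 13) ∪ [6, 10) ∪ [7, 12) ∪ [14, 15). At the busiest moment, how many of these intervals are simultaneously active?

5

Walk the sorted start/end points keeping a running depth.
The depth first hits 5 at 7.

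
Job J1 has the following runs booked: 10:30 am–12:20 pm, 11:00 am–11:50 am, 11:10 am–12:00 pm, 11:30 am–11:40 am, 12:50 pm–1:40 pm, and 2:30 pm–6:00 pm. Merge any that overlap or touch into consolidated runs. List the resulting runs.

11:00 am–11:50 am overlaps/touches 10:30 am–12:20 pm → extend to 10:30 am–12:20 pm.
11:10 am–12:00 pm overlaps/touches 10:30 am–12:20 pm → extend to 10:30 am–12:20 pm.
11:30 am–11:40 am overlaps/touches 10:30 am–12:20 pm → extend to 10:30 am–12:20 pm.
12:50 pm–1:40 pm is disjoint → start new block.
2:30 pm–6:00 pm is disjoint → start new block.

10:30 am–12:20 pm, 12:50 pm–1:40 pm, 2:30 pm–6:00 pm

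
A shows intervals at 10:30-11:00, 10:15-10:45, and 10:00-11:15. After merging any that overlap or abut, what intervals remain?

10:00–11:15

Sort by start: 10:00–11:15, 10:15–10:45, 10:30–11:00.
10:15–10:45 overlaps/touches 10:00–11:15 → extend to 10:00–11:15.
10:30–11:00 overlaps/touches 10:00–11:15 → extend to 10:00–11:15.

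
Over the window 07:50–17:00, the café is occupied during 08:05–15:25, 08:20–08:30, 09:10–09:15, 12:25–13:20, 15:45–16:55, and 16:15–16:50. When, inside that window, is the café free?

07:50–08:05, 15:25–15:45, 16:55–17:00

Covered (merged): 08:05–15:25, 15:45–16:55.
Gaps within 07:50–17:00: 07:50–08:05, 15:25–15:45, 16:55–17:00.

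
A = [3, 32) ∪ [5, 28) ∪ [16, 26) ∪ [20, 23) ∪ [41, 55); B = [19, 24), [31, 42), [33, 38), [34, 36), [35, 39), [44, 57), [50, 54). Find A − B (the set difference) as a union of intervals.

A, merged: [3, 32), [41, 55).
B, merged: [19, 24), [31, 42), [44, 57).
[3, 32) with B removed leaves [3, 19), [24, 31).
[41, 55) with B removed leaves [42, 44).

[3, 19) ∪ [24, 31) ∪ [42, 44)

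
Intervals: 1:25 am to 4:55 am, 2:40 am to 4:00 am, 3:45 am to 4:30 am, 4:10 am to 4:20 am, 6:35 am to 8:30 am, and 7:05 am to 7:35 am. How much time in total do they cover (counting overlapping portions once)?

Merged: 1:25 am-4:55 am, 6:35 am-8:30 am.
Lengths: 3 h 30 min + 1 h 55 min = 5 h 25 min.

5 h 25 min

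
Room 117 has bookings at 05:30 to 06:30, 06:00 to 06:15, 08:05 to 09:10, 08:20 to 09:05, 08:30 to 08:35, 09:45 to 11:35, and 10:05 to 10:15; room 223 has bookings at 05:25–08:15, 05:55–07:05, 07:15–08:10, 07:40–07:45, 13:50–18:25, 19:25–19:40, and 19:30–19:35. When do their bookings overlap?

05:30–06:30, 08:05–08:15

First set merges to 05:30–06:30, 08:05–09:10, 09:45–11:35.
Second set merges to 05:25–08:15, 13:50–18:25, 19:25–19:40.
05:30–06:30 meets the second set on 05:30–06:30.
08:05–09:10 meets the second set on 08:05–08:15.
09:45–11:35: no overlap with the second set.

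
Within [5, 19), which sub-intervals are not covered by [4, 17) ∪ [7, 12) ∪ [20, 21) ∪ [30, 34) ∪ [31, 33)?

[17, 19)

After merging, the occupied span is [4, 17), [20, 21), [30, 34).
Complement within [5, 19): [17, 19).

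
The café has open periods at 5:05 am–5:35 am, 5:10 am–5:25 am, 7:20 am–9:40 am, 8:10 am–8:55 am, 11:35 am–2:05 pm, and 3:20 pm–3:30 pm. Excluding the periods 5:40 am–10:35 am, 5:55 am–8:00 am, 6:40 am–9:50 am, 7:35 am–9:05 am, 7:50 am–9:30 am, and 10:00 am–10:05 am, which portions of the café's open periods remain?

First set merges to 5:05 am–5:35 am, 7:20 am–9:40 am, 11:35 am–2:05 pm, 3:20 pm–3:30 pm.
Second set merges to 5:40 am–10:35 am.
5:05 am–5:35 am: nothing removed.
7:20 am–9:40 am: entirely removed.
11:35 am–2:05 pm: nothing removed.
3:20 pm–3:30 pm: nothing removed.

5:05 am–5:35 am, 11:35 am–2:05 pm, 3:20 pm–3:30 pm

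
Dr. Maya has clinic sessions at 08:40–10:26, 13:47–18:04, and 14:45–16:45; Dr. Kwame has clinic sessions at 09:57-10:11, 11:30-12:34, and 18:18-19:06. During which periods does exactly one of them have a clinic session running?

A, merged: 08:40–10:26, 13:47–18:04.
A \ B = 08:40–09:57, 10:11–10:26, 13:47–18:04.
B \ A = 11:30–12:34, 18:18–19:06.
Union of the two gives the symmetric difference.

08:40–09:57, 10:11–10:26, 11:30–12:34, 13:47–18:04, 18:18–19:06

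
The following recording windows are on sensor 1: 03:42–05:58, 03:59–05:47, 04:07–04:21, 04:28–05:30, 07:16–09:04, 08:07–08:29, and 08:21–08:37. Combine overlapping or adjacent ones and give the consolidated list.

03:59–05:47 overlaps/touches 03:42–05:58 → extend to 03:42–05:58.
04:07–04:21 overlaps/touches 03:42–05:58 → extend to 03:42–05:58.
04:28–05:30 overlaps/touches 03:42–05:58 → extend to 03:42–05:58.
07:16–09:04 is disjoint → start new block.
08:07–08:29 overlaps/touches 07:16–09:04 → extend to 07:16–09:04.
08:21–08:37 overlaps/touches 07:16–09:04 → extend to 07:16–09:04.

03:42–05:58, 07:16–09:04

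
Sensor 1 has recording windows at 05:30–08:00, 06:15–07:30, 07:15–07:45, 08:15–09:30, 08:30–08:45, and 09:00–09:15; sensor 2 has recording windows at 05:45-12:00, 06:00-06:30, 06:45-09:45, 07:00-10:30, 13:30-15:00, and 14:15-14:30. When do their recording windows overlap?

05:45-08:00, 08:15-09:30

First set merges to 05:30-08:00, 08:15-09:30.
Second set merges to 05:45-12:00, 13:30-15:00.
05:30-08:00 overlaps B on 05:45-08:00.
08:15-09:30 overlaps B on 08:15-09:30.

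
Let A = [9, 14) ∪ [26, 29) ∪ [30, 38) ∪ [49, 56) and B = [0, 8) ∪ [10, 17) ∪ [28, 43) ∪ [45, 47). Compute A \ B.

[9, 14) minus B → [9, 10).
[26, 29) minus B → [26, 28).
[30, 38): fully covered by B → removed.
[49, 56): no B overlap → unchanged.

[9, 10) ∪ [26, 28) ∪ [49, 56)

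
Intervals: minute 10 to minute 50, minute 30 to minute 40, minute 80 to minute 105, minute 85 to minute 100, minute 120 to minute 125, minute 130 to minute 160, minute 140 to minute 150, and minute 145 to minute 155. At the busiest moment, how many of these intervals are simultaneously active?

At minute 145, 3 of the intervals are simultaneously active.
No point has more.

3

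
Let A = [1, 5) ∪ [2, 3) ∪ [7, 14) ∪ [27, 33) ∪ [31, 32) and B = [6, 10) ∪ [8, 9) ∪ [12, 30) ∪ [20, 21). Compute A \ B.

[1, 5) ∪ [10, 12) ∪ [30, 33)

A, merged: [1, 5), [7, 14), [27, 33).
B, merged: [6, 10), [12, 30).
[1, 5) is untouched.
[7, 14) with B removed leaves [10, 12).
[27, 33) with B removed leaves [30, 33).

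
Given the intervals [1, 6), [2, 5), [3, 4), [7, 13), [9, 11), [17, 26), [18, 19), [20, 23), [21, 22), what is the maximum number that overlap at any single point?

Walk the sorted start/end points keeping a running depth.
The depth first hits 3 at 3.

3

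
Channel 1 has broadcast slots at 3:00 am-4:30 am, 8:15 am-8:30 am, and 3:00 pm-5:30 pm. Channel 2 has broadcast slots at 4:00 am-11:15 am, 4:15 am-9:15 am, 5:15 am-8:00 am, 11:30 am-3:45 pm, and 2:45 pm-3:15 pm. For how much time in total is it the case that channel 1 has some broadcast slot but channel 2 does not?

Second set merges to 4:00 am-11:15 am, 11:30 am-3:45 pm.
A \ B = 3:00 am-4:00 am, 3:45 pm-5:30 pm.
Total: 1 h + 1 h 45 min = 2 h 45 min.

2 h 45 min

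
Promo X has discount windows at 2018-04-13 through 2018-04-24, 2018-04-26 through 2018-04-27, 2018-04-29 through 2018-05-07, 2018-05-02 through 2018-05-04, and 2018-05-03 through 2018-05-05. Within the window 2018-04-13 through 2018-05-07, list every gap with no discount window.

Covered (merged): 2018-04-13 through 2018-04-24, 2018-04-26 through 2018-04-27, 2018-04-29 through 2018-05-07.
Complement within 2018-04-13 through 2018-05-07: 2018-04-25 through 2018-04-25, 2018-04-28 through 2018-04-28.

2018-04-25 through 2018-04-25, 2018-04-28 through 2018-04-28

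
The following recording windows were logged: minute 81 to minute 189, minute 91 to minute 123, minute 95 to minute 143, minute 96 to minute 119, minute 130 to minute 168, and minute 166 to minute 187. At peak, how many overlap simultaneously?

4

Sweep endpoints in order; track running count of active intervals.
Peak of 4 reached at minute 96.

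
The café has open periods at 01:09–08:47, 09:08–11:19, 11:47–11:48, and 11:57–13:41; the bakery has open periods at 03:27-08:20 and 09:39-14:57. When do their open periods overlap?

01:09–08:47 ∩ B → 03:27–08:20.
09:08–11:19 ∩ B → 09:39–11:19.
11:47–11:48 ∩ B → 11:47–11:48.
11:57–13:41 ∩ B → 11:57–13:41.

03:27–08:20, 09:39–11:19, 11:47–11:48, 11:57–13:41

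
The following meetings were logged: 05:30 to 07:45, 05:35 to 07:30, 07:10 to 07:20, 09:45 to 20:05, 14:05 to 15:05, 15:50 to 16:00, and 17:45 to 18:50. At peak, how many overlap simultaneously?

3

Sweep endpoints in order; track running count of active intervals.
Peak of 3 reached at 07:10.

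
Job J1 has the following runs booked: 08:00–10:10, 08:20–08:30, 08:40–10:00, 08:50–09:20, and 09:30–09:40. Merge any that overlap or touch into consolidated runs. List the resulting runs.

08:00–10:10

08:20–08:30 overlaps/touches 08:00–10:10 → extend to 08:00–10:10.
08:40–10:00 overlaps/touches 08:00–10:10 → extend to 08:00–10:10.
08:50–09:20 overlaps/touches 08:00–10:10 → extend to 08:00–10:10.
09:30–09:40 overlaps/touches 08:00–10:10 → extend to 08:00–10:10.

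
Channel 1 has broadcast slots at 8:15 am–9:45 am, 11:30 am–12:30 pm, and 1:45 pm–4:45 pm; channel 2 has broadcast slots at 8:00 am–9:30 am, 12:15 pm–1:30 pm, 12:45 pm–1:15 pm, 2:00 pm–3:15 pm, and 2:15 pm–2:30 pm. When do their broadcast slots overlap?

8:15 am-9:30 am, 12:15 pm-12:30 pm, 2:00 pm-3:15 pm

Second set merges to 8:00 am-9:30 am, 12:15 pm-1:30 pm, 2:00 pm-3:15 pm.
8:15 am-9:45 am ∩ B → 8:15 am-9:30 am.
11:30 am-12:30 pm ∩ B → 12:15 pm-12:30 pm.
1:45 pm-4:45 pm ∩ B → 2:00 pm-3:15 pm.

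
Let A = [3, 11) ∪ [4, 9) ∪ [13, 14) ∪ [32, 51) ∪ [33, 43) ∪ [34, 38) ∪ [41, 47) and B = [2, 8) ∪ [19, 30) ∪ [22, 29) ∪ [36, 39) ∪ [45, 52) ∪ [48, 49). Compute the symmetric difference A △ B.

[2, 3) ∪ [8, 11) ∪ [13, 14) ∪ [19, 30) ∪ [32, 36) ∪ [39, 45) ∪ [51, 52)

Merge the first list: [3, 11), [13, 14), [32, 51).
Merge the second list: [2, 8), [19, 30), [36, 39), [45, 52).
A but not B: [8, 11), [13, 14), [32, 36), [39, 45).
B but not A: [2, 3), [19, 30), [51, 52).
Combining gives A △ B.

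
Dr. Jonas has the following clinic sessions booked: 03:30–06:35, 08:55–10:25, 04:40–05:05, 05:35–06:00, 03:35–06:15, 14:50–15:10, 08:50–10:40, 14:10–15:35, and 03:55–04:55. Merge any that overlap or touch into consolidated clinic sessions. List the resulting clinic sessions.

Sort by start: 03:30–06:35, 03:35–06:15, 03:55–04:55, 04:40–05:05, 05:35–06:00, 08:50–10:40, 08:55–10:25, 14:10–15:35, 14:50–15:10.
03:35–06:15 overlaps/touches 03:30–06:35 → extend to 03:30–06:35.
03:55–04:55 overlaps/touches 03:30–06:35 → extend to 03:30–06:35.
04:40–05:05 overlaps/touches 03:30–06:35 → extend to 03:30–06:35.
05:35–06:00 overlaps/touches 03:30–06:35 → extend to 03:30–06:35.
08:50–10:40 is disjoint → start new block.
08:55–10:25 overlaps/touches 08:50–10:40 → extend to 08:50–10:40.
14:10–15:35 is disjoint → start new block.
14:50–15:10 overlaps/touches 14:10–15:35 → extend to 14:10–15:35.

03:30–06:35, 08:50–10:40, 14:10–15:35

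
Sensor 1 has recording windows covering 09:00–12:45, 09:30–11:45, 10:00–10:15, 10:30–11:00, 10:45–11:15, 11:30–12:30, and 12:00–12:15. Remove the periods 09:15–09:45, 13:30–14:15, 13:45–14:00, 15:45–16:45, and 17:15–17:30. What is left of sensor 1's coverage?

09:00–09:15, 09:45–12:45

First set merges to 09:00–12:45.
Second set merges to 09:15–09:45, 13:30–14:15, 15:45–16:45, 17:15–17:30.
09:00–12:45 minus B → 09:00–09:15, 09:45–12:45.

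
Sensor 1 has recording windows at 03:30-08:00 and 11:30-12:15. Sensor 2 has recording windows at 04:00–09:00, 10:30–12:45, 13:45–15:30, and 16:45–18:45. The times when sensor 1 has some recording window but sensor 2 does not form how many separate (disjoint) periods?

1

A \ B = 03:30–04:00.
That is 1 disjoint piece.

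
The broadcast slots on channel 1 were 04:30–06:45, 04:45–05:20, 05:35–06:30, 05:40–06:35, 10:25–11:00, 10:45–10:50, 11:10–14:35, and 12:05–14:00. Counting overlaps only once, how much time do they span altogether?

6 h 15 min

Merged: 04:30–06:45, 10:25–11:00, 11:10–14:35.
Lengths: 2 h 15 min + 35 min + 3 h 25 min = 6 h 15 min.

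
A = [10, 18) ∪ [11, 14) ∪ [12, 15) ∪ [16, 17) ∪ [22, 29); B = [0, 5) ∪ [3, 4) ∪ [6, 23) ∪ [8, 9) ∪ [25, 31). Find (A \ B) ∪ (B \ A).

[0, 5) ∪ [6, 10) ∪ [18, 22) ∪ [23, 25) ∪ [29, 31)

A, merged: [10, 18), [22, 29).
B, merged: [0, 5), [6, 23), [25, 31).
Only in the first: [23, 25).
Only in the second: [0, 5), [6, 10), [18, 22), [29, 31).
Together these are the periods covered by exactly one.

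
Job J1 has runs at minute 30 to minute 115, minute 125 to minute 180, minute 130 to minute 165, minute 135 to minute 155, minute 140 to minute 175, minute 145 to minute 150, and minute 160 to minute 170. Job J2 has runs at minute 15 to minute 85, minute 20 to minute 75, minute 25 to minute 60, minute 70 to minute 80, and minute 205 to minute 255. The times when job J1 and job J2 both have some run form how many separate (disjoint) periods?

A, merged: minute 30 to minute 115, minute 125 to minute 180.
B, merged: minute 15 to minute 85, minute 205 to minute 255.
A ∩ B = minute 30 to minute 85.
That is 1 disjoint piece.

1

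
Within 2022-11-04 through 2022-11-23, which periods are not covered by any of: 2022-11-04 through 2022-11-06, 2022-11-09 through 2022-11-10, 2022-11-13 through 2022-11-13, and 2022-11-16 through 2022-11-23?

After merging, the occupied span is 2022-11-04 through 2022-11-06, 2022-11-09 through 2022-11-10, 2022-11-13 through 2022-11-13, 2022-11-16 through 2022-11-23.
Uncovered inside 2022-11-04 through 2022-11-23: 2022-11-07 through 2022-11-08, 2022-11-11 through 2022-11-12, 2022-11-14 through 2022-11-15.

2022-11-07 through 2022-11-08, 2022-11-11 through 2022-11-12, 2022-11-14 through 2022-11-15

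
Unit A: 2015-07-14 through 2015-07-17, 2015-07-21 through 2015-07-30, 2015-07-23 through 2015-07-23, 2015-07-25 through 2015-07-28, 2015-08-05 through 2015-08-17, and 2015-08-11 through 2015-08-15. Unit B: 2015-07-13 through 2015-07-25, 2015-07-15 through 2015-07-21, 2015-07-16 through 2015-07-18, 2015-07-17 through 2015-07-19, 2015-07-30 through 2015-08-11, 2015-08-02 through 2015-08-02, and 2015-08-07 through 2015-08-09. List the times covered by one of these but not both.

2015-07-13 through 2015-07-13, 2015-07-18 through 2015-07-20, 2015-07-26 through 2015-07-29, 2015-07-31 through 2015-08-04, 2015-08-12 through 2015-08-17

First set merges to 2015-07-14 through 2015-07-17, 2015-07-21 through 2015-07-30, 2015-08-05 through 2015-08-17.
Second set merges to 2015-07-13 through 2015-07-25, 2015-07-30 through 2015-08-11.
A but not B: 2015-07-26 through 2015-07-29, 2015-08-12 through 2015-08-17.
B but not A: 2015-07-13 through 2015-07-13, 2015-07-18 through 2015-07-20, 2015-07-31 through 2015-08-04.
Combining gives A △ B.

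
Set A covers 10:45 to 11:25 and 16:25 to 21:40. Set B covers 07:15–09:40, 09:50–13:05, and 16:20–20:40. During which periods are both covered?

10:45–11:25 overlaps B on 10:45–11:25.
16:25–21:40 overlaps B on 16:25–20:40.

10:45–11:25, 16:25–20:40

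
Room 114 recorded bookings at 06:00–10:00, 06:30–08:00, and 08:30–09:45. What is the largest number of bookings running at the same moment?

2

At 06:30, 2 of the intervals are simultaneously active.
No point has more.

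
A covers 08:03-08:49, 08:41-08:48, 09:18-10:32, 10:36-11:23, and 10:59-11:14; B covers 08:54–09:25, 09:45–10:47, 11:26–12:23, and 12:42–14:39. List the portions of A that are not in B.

08:03–08:49, 09:25–09:45, 10:47–11:23

Merge the first list: 08:03–08:49, 09:18–10:32, 10:36–11:23.
08:03–08:49 is untouched.
09:18–10:32 with B removed leaves 09:25–09:45.
10:36–11:23 with B removed leaves 10:47–11:23.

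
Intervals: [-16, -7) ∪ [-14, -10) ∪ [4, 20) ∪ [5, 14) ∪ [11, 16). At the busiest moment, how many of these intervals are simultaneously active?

3

Sweep endpoints in order; track running count of active intervals.
Peak of 3 reached at 11.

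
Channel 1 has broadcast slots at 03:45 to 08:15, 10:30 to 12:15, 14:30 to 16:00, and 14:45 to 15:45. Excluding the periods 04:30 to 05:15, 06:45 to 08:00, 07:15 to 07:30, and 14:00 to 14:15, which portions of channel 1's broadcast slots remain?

First set merges to 03:45–08:15, 10:30–12:15, 14:30–16:00.
Second set merges to 04:30–05:15, 06:45–08:00, 14:00–14:15.
03:45–08:15 \ B = 03:45–04:30, 05:15–06:45, 08:00–08:15.
10:30–12:15: nothing removed.
14:30–16:00: nothing removed.

03:45–04:30, 05:15–06:45, 08:00–08:15, 10:30–12:15, 14:30–16:00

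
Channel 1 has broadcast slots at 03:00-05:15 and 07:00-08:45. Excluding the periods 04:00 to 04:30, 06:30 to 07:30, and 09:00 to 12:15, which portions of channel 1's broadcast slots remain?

03:00–04:00, 04:30–05:15, 07:30–08:45

03:00–05:15 with B removed leaves 03:00–04:00, 04:30–05:15.
07:00–08:45 with B removed leaves 07:30–08:45.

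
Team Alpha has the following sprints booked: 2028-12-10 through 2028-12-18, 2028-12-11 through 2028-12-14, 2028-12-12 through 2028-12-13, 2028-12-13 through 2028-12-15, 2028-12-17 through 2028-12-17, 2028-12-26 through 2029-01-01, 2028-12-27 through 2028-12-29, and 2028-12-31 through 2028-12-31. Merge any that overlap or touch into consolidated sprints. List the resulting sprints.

2028-12-11 through 2028-12-14 overlaps/touches 2028-12-10 through 2028-12-18 → extend to 2028-12-10 through 2028-12-18.
2028-12-12 through 2028-12-13 overlaps/touches 2028-12-10 through 2028-12-18 → extend to 2028-12-10 through 2028-12-18.
2028-12-13 through 2028-12-15 overlaps/touches 2028-12-10 through 2028-12-18 → extend to 2028-12-10 through 2028-12-18.
2028-12-17 through 2028-12-17 overlaps/touches 2028-12-10 through 2028-12-18 → extend to 2028-12-10 through 2028-12-18.
2028-12-26 through 2029-01-01 is disjoint → start new block.
2028-12-27 through 2028-12-29 overlaps/touches 2028-12-26 through 2029-01-01 → extend to 2028-12-26 through 2029-01-01.
2028-12-31 through 2028-12-31 overlaps/touches 2028-12-26 through 2029-01-01 → extend to 2028-12-26 through 2029-01-01.

2028-12-10 through 2028-12-18, 2028-12-26 through 2029-01-01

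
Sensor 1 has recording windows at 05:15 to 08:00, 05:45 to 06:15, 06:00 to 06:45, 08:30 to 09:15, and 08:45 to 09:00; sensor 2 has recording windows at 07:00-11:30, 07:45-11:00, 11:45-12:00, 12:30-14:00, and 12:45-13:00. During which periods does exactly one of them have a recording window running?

A, merged: 05:15-08:00, 08:30-09:15.
B, merged: 07:00-11:30, 11:45-12:00, 12:30-14:00.
A but not B: 05:15-07:00.
B but not A: 08:00-08:30, 09:15-11:30, 11:45-12:00, 12:30-14:00.
Combining gives A △ B.

05:15-07:00, 08:00-08:30, 09:15-11:30, 11:45-12:00, 12:30-14:00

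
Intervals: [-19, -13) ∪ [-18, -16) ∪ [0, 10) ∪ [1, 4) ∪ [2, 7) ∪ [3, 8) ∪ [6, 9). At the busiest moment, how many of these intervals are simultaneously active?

4

Walk the sorted start/end points keeping a running depth.
The depth first hits 4 at 3.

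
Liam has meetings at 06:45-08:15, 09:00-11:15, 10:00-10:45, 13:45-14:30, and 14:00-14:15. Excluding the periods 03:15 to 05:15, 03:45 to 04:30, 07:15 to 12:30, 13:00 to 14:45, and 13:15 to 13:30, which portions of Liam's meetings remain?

06:45–07:15

First set merges to 06:45–08:15, 09:00–11:15, 13:45–14:30.
Second set merges to 03:15–05:15, 07:15–12:30, 13:00–14:45.
06:45–08:15 with B removed leaves 06:45–07:15.
09:00–11:15 lies entirely inside B → drops out.
13:45–14:30 lies entirely inside B → drops out.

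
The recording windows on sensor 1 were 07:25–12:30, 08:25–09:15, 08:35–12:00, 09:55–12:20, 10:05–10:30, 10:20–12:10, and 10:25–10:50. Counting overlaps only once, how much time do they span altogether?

5 h 5 min

Merged: 07:25–12:30.
Length: 5 h 5 min.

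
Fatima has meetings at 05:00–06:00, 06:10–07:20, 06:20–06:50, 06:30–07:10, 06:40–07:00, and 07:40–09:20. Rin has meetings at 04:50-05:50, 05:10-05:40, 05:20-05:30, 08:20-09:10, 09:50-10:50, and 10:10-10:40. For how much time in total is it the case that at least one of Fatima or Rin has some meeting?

5 h

First set merges to 05:00–06:00, 06:10–07:20, 07:40–09:20.
Second set merges to 04:50–05:50, 08:20–09:10, 09:50–10:50.
A ∪ B = 04:50–06:00, 06:10–07:20, 07:40–09:20, 09:50–10:50.
Total: 1 h 10 min + 1 h 10 min + 1 h 40 min + 1 h = 5 h.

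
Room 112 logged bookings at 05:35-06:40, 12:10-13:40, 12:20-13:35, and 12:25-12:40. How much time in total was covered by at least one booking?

Merged: 05:35–06:40, 12:10–13:40.
Lengths: 1 h 5 min + 1 h 30 min = 2 h 35 min.

2 h 35 min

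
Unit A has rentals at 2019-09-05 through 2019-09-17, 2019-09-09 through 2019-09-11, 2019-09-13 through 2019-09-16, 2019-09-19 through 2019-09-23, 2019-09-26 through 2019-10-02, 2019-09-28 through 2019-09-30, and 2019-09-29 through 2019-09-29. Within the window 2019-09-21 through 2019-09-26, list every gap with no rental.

After merging, the occupied span is 2019-09-05 through 2019-09-17, 2019-09-19 through 2019-09-23, 2019-09-26 through 2019-10-02.
Gaps within 2019-09-21 through 2019-09-26: 2019-09-24 through 2019-09-25.

2019-09-24 through 2019-09-25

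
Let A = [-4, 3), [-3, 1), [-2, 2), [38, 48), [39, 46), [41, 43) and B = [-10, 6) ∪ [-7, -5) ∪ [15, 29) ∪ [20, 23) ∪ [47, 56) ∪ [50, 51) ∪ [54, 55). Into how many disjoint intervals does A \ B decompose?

1

A, merged: [-4, 3), [38, 48).
B, merged: [-10, 6), [15, 29), [47, 56).
A \ B = [38, 47).
That is 1 disjoint piece.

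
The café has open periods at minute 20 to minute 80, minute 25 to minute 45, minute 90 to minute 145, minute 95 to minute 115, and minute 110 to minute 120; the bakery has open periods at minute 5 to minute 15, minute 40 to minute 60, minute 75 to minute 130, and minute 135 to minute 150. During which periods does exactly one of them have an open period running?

First set merges to minute 20 to minute 80, minute 90 to minute 145.
A but not B: minute 20 to minute 40, minute 60 to minute 75, minute 130 to minute 135.
B but not A: minute 5 to minute 15, minute 80 to minute 90, minute 145 to minute 150.
Combining gives A △ B.

minute 5 to minute 15, minute 20 to minute 40, minute 60 to minute 75, minute 80 to minute 90, minute 130 to minute 135, minute 145 to minute 150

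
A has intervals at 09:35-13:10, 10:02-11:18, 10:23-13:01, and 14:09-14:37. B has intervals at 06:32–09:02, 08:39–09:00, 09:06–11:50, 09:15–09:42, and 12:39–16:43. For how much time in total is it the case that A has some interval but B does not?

Merge the first list: 09:35–13:10, 14:09–14:37.
Merge the second list: 06:32–09:02, 09:06–11:50, 12:39–16:43.
A \ B = 11:50–12:39.
Total: 49 min.

49 min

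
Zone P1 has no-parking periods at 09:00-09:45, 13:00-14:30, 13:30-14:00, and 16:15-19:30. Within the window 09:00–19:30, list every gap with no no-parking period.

Covered (merged): 09:00–09:45, 13:00–14:30, 16:15–19:30.
Gaps within 09:00–19:30: 09:45–13:00, 14:30–16:15.

09:45–13:00, 14:30–16:15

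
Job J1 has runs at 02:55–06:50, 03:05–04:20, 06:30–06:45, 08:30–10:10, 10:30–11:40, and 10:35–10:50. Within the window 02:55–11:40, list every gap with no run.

After merging, the occupied span is 02:55–06:50, 08:30–10:10, 10:30–11:40.
Complement within 02:55–11:40: 06:50–08:30, 10:10–10:30.

06:50–08:30, 10:10–10:30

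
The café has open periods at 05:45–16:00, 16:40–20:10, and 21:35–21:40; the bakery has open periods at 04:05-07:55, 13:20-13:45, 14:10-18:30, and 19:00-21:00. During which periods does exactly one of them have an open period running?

04:05-05:45, 07:55-13:20, 13:45-14:10, 16:00-16:40, 18:30-19:00, 20:10-21:00, 21:35-21:40

A \ B = 07:55-13:20, 13:45-14:10, 18:30-19:00, 21:35-21:40.
B \ A = 04:05-05:45, 16:00-16:40, 20:10-21:00.
Union of the two gives the symmetric difference.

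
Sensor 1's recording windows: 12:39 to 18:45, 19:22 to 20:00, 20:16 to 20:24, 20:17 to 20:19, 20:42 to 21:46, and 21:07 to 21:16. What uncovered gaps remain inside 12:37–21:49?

The merged coverage is 12:39–18:45, 19:22–20:00, 20:16–20:24, 20:42–21:46.
Gaps within 12:37–21:49: 12:37–12:39, 18:45–19:22, 20:00–20:16, 20:24–20:42, 21:46–21:49.

12:37–12:39, 18:45–19:22, 20:00–20:16, 20:24–20:42, 21:46–21:49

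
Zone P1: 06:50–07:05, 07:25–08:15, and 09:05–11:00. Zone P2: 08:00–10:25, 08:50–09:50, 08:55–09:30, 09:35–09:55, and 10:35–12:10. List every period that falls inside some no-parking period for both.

08:00–08:15, 09:05–10:25, 10:35–11:00

Merge the second list: 08:00–10:25, 10:35–12:10.
06:50–07:05 falls entirely outside B.
07:25–08:15 overlaps B on 08:00–08:15.
09:05–11:00 overlaps B on 09:05–10:25, 10:35–11:00.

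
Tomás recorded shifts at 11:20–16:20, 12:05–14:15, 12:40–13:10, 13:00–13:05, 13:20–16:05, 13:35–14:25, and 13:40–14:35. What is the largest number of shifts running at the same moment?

At 13:40, 5 of the intervals are simultaneously active.
No point has more.

5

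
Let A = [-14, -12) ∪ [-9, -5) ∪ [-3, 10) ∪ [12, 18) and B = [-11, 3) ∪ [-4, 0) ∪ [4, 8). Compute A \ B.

[-14, -12) ∪ [3, 4) ∪ [8, 10) ∪ [12, 18)

Second set merges to [-11, 3), [4, 8).
[-14, -12): nothing removed.
[-9, -5): entirely removed.
[-3, 10) \ B = [3, 4), [8, 10).
[12, 18): nothing removed.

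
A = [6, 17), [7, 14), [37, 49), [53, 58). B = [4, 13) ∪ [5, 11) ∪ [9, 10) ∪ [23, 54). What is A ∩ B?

First set merges to [6, 17), [37, 49), [53, 58).
Second set merges to [4, 13), [23, 54).
[6, 17) overlaps B on [6, 13).
[37, 49) overlaps B on [37, 49).
[53, 58) overlaps B on [53, 54).

[6, 13) ∪ [37, 49) ∪ [53, 54)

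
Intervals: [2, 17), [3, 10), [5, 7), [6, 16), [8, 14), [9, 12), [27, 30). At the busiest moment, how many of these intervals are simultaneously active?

5

Walk the sorted start/end points keeping a running depth.
The depth first hits 5 at 9.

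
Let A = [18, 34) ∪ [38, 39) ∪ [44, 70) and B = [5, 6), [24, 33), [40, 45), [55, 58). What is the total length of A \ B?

A \ B = [18, 24), [33, 34), [38, 39), [45, 55), [58, 70).
Total: 6 + 1 + 1 + 10 + 12 = 30.

30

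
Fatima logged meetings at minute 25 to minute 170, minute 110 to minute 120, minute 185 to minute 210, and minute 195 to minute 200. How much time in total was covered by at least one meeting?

170 minutes

Merged: minute 25 to minute 170, minute 185 to minute 210.
Lengths: 145 minutes + 25 minutes = 170 minutes.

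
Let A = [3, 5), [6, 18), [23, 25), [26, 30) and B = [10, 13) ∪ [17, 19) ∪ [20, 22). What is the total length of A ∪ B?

23

A ∪ B = [3, 5), [6, 19), [20, 22), [23, 25), [26, 30).
Total: 2 + 13 + 2 + 2 + 4 = 23.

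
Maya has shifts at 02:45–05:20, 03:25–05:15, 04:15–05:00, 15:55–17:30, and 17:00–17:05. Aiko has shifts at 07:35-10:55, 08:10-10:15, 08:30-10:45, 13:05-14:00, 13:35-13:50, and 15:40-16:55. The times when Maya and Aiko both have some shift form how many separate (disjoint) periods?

First set merges to 02:45–05:20, 15:55–17:30.
Second set merges to 07:35–10:55, 13:05–14:00, 15:40–16:55.
A ∩ B = 15:55–16:55.
That is 1 disjoint piece.

1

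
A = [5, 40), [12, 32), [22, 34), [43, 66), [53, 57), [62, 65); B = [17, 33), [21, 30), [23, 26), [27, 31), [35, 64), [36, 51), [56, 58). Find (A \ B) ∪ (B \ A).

Merge the first list: [5, 40), [43, 66).
Merge the second list: [17, 33), [35, 64).
A \ B = [5, 17), [33, 35), [64, 66).
B \ A = [40, 43).
Union of the two gives the symmetric difference.

[5, 17) ∪ [33, 35) ∪ [40, 43) ∪ [64, 66)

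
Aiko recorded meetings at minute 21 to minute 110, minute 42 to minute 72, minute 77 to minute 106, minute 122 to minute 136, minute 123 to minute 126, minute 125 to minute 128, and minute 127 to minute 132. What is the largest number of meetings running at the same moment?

3

Walk the sorted start/end points keeping a running depth.
The depth first hits 3 at minute 125.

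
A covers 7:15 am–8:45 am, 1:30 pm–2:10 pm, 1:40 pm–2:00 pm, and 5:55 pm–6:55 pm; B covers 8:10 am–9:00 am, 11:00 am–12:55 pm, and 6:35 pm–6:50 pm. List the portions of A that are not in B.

First set merges to 7:15 am-8:45 am, 1:30 pm-2:10 pm, 5:55 pm-6:55 pm.
7:15 am-8:45 am minus B → 7:15 am-8:10 am.
1:30 pm-2:10 pm: no B overlap → unchanged.
5:55 pm-6:55 pm minus B → 5:55 pm-6:35 pm, 6:50 pm-6:55 pm.

7:15 am-8:10 am, 1:30 pm-2:10 pm, 5:55 pm-6:35 pm, 6:50 pm-6:55 pm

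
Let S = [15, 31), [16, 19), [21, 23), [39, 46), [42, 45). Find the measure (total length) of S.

Merged: [15, 31), [39, 46).
Lengths: 16 + 7 = 23.

23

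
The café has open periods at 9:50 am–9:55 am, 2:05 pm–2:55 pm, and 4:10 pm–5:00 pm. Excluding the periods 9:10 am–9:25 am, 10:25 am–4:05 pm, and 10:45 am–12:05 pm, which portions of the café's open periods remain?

9:50 am-9:55 am, 4:10 pm-5:00 pm

B, merged: 9:10 am-9:25 am, 10:25 am-4:05 pm.
9:50 am-9:55 am: no B overlap → unchanged.
2:05 pm-2:55 pm: fully covered by B → removed.
4:10 pm-5:00 pm: no B overlap → unchanged.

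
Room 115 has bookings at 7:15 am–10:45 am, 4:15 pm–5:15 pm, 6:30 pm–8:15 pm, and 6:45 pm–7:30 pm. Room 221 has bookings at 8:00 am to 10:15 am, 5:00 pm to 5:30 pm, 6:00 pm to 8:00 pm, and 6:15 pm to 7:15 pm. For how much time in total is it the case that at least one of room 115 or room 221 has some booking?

7 h

A, merged: 7:15 am–10:45 am, 4:15 pm–5:15 pm, 6:30 pm–8:15 pm.
B, merged: 8:00 am–10:15 am, 5:00 pm–5:30 pm, 6:00 pm–8:00 pm.
A ∪ B = 7:15 am–10:45 am, 4:15 pm–5:30 pm, 6:00 pm–8:15 pm.
Total: 3 h 30 min + 1 h 15 min + 2 h 15 min = 7 h.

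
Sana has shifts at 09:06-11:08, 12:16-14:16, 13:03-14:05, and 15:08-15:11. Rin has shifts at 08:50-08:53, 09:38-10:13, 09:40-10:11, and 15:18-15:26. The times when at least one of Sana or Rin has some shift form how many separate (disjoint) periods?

First set merges to 09:06–11:08, 12:16–14:16, 15:08–15:11.
Second set merges to 08:50–08:53, 09:38–10:13, 15:18–15:26.
A ∪ B = 08:50–08:53, 09:06–11:08, 12:16–14:16, 15:08–15:11, 15:18–15:26.
That is 5 disjoint pieces.

5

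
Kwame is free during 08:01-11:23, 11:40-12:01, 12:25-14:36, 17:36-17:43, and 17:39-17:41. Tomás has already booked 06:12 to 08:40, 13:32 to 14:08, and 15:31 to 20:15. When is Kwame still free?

08:40-11:23, 11:40-12:01, 12:25-13:32, 14:08-14:36

First set merges to 08:01-11:23, 11:40-12:01, 12:25-14:36, 17:36-17:43.
08:01-11:23 \ B = 08:40-11:23.
11:40-12:01: nothing removed.
12:25-14:36 \ B = 12:25-13:32, 14:08-14:36.
17:36-17:43: entirely removed.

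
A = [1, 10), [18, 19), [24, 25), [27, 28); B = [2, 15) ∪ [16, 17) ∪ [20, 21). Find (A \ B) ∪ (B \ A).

A \ B = [1, 2), [18, 19), [24, 25), [27, 28).
B \ A = [10, 15), [16, 17), [20, 21).
Union of the two gives the symmetric difference.

[1, 2) ∪ [10, 15) ∪ [16, 17) ∪ [18, 19) ∪ [20, 21) ∪ [24, 25) ∪ [27, 28)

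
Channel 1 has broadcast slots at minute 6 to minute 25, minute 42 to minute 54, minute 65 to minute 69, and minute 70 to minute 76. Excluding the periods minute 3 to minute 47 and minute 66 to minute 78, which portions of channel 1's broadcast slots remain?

minute 47 to minute 54, minute 65 to minute 66

minute 6 to minute 25 lies entirely inside B → drops out.
minute 42 to minute 54 with B removed leaves minute 47 to minute 54.
minute 65 to minute 69 with B removed leaves minute 65 to minute 66.
minute 70 to minute 76 lies entirely inside B → drops out.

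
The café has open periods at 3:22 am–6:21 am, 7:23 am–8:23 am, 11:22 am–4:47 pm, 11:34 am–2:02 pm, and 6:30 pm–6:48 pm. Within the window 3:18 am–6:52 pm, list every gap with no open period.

The merged coverage is 3:22 am-6:21 am, 7:23 am-8:23 am, 11:22 am-4:47 pm, 6:30 pm-6:48 pm.
Uncovered inside 3:18 am-6:52 pm: 3:18 am-3:22 am, 6:21 am-7:23 am, 8:23 am-11:22 am, 4:47 pm-6:30 pm, 6:48 pm-6:52 pm.

3:18 am-3:22 am, 6:21 am-7:23 am, 8:23 am-11:22 am, 4:47 pm-6:30 pm, 6:48 pm-6:52 pm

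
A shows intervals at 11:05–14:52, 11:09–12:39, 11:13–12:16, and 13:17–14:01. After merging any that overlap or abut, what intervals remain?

11:05-14:52

11:09-12:39 overlaps/touches 11:05-14:52 → extend to 11:05-14:52.
11:13-12:16 overlaps/touches 11:05-14:52 → extend to 11:05-14:52.
13:17-14:01 overlaps/touches 11:05-14:52 → extend to 11:05-14:52.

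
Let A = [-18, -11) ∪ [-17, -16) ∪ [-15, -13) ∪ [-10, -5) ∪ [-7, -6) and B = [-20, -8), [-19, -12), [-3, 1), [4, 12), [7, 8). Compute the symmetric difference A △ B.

[-20, -18) ∪ [-11, -10) ∪ [-8, -5) ∪ [-3, 1) ∪ [4, 12)

Merge the first list: [-18, -11), [-10, -5).
Merge the second list: [-20, -8), [-3, 1), [4, 12).
A \ B = [-8, -5).
B \ A = [-20, -18), [-11, -10), [-3, 1), [4, 12).
Union of the two gives the symmetric difference.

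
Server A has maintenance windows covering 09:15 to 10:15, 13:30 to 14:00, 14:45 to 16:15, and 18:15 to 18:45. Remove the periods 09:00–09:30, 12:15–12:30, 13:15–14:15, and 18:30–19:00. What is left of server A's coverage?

09:15–10:15 \ B = 09:30–10:15.
13:30–14:00: entirely removed.
14:45–16:15: nothing removed.
18:15–18:45 \ B = 18:15–18:30.

09:30–10:15, 14:45–16:15, 18:15–18:30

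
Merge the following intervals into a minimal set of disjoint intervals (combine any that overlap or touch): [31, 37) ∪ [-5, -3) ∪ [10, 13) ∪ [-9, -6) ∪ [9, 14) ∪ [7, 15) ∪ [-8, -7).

[-9, -6) ∪ [-5, -3) ∪ [7, 15) ∪ [31, 37)

Sort by start: [-9, -6), [-8, -7), [-5, -3), [7, 15), [9, 14), [10, 13), [31, 37).
[-8, -7) overlaps/touches [-9, -6) → extend to [-9, -6).
[-5, -3) is disjoint → start new block.
[7, 15) is disjoint → start new block.
[9, 14) overlaps/touches [7, 15) → extend to [7, 15).
[10, 13) overlaps/touches [7, 15) → extend to [7, 15).
[31, 37) is disjoint → start new block.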